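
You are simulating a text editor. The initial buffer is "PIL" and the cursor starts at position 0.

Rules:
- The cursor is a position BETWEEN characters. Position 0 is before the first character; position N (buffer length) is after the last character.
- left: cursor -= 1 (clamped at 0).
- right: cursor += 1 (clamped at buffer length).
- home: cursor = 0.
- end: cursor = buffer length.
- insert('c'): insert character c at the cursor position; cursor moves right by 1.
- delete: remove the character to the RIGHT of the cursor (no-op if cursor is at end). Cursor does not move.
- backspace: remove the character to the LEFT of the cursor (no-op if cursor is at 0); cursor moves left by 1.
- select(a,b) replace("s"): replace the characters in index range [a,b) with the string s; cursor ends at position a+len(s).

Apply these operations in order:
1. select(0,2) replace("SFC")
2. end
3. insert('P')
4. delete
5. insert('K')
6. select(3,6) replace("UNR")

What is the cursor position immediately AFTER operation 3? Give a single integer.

Answer: 5

Derivation:
After op 1 (select(0,2) replace("SFC")): buf='SFCL' cursor=3
After op 2 (end): buf='SFCL' cursor=4
After op 3 (insert('P')): buf='SFCLP' cursor=5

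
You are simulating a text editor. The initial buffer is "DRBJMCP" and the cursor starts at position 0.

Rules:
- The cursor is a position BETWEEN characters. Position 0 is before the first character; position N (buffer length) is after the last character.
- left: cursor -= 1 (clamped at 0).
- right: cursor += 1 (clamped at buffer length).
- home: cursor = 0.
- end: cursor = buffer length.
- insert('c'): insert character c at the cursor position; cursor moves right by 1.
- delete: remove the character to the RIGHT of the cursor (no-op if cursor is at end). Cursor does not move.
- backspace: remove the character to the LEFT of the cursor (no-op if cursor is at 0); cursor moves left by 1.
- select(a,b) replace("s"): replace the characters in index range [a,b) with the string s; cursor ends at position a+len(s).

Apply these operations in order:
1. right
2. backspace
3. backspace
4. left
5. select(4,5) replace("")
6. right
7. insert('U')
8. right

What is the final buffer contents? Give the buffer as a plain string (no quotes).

After op 1 (right): buf='DRBJMCP' cursor=1
After op 2 (backspace): buf='RBJMCP' cursor=0
After op 3 (backspace): buf='RBJMCP' cursor=0
After op 4 (left): buf='RBJMCP' cursor=0
After op 5 (select(4,5) replace("")): buf='RBJMP' cursor=4
After op 6 (right): buf='RBJMP' cursor=5
After op 7 (insert('U')): buf='RBJMPU' cursor=6
After op 8 (right): buf='RBJMPU' cursor=6

Answer: RBJMPU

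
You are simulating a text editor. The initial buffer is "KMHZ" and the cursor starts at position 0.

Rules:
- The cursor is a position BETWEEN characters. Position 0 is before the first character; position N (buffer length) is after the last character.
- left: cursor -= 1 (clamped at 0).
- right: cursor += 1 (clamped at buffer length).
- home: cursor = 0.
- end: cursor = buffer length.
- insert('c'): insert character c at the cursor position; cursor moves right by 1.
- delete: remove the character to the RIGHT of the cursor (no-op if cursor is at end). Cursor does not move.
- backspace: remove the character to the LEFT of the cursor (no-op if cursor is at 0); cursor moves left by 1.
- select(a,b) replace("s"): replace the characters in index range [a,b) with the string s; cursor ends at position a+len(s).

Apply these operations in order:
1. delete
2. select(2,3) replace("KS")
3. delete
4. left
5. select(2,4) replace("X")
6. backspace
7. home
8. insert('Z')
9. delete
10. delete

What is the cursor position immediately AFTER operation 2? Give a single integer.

After op 1 (delete): buf='MHZ' cursor=0
After op 2 (select(2,3) replace("KS")): buf='MHKS' cursor=4

Answer: 4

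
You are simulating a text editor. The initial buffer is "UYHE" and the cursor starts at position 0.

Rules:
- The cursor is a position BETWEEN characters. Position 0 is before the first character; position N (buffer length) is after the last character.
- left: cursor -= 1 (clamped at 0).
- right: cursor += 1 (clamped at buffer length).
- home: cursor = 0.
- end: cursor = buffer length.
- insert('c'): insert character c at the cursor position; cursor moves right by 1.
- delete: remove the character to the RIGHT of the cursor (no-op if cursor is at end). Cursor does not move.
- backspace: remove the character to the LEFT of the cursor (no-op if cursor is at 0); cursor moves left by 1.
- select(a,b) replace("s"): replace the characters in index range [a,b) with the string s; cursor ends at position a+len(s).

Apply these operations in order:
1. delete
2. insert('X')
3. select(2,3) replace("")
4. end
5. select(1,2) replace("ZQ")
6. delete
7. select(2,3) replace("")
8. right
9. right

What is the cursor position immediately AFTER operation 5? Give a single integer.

Answer: 3

Derivation:
After op 1 (delete): buf='YHE' cursor=0
After op 2 (insert('X')): buf='XYHE' cursor=1
After op 3 (select(2,3) replace("")): buf='XYE' cursor=2
After op 4 (end): buf='XYE' cursor=3
After op 5 (select(1,2) replace("ZQ")): buf='XZQE' cursor=3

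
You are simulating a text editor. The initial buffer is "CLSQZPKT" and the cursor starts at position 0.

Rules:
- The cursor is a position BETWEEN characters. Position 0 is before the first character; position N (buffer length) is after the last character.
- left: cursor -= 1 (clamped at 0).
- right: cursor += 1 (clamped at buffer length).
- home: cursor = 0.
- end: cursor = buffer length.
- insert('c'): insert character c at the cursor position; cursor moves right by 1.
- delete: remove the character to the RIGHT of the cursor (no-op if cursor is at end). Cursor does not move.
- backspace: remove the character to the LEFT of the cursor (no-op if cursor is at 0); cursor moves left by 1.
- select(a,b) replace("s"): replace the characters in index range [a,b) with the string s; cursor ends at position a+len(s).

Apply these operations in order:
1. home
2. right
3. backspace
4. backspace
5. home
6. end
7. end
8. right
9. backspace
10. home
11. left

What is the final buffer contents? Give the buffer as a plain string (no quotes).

After op 1 (home): buf='CLSQZPKT' cursor=0
After op 2 (right): buf='CLSQZPKT' cursor=1
After op 3 (backspace): buf='LSQZPKT' cursor=0
After op 4 (backspace): buf='LSQZPKT' cursor=0
After op 5 (home): buf='LSQZPKT' cursor=0
After op 6 (end): buf='LSQZPKT' cursor=7
After op 7 (end): buf='LSQZPKT' cursor=7
After op 8 (right): buf='LSQZPKT' cursor=7
After op 9 (backspace): buf='LSQZPK' cursor=6
After op 10 (home): buf='LSQZPK' cursor=0
After op 11 (left): buf='LSQZPK' cursor=0

Answer: LSQZPK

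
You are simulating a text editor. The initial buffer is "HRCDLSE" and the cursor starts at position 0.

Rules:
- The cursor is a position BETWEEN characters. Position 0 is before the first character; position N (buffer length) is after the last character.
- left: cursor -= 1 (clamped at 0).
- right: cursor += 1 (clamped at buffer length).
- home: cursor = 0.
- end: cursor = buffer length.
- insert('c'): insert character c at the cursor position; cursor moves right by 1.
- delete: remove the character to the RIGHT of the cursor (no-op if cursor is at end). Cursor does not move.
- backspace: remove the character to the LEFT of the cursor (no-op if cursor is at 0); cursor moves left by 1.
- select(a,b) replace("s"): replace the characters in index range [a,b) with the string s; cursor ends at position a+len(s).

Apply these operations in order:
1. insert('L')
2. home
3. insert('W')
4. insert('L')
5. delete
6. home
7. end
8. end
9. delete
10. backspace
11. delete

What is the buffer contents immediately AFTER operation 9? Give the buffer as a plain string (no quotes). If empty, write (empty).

Answer: WLHRCDLSE

Derivation:
After op 1 (insert('L')): buf='LHRCDLSE' cursor=1
After op 2 (home): buf='LHRCDLSE' cursor=0
After op 3 (insert('W')): buf='WLHRCDLSE' cursor=1
After op 4 (insert('L')): buf='WLLHRCDLSE' cursor=2
After op 5 (delete): buf='WLHRCDLSE' cursor=2
After op 6 (home): buf='WLHRCDLSE' cursor=0
After op 7 (end): buf='WLHRCDLSE' cursor=9
After op 8 (end): buf='WLHRCDLSE' cursor=9
After op 9 (delete): buf='WLHRCDLSE' cursor=9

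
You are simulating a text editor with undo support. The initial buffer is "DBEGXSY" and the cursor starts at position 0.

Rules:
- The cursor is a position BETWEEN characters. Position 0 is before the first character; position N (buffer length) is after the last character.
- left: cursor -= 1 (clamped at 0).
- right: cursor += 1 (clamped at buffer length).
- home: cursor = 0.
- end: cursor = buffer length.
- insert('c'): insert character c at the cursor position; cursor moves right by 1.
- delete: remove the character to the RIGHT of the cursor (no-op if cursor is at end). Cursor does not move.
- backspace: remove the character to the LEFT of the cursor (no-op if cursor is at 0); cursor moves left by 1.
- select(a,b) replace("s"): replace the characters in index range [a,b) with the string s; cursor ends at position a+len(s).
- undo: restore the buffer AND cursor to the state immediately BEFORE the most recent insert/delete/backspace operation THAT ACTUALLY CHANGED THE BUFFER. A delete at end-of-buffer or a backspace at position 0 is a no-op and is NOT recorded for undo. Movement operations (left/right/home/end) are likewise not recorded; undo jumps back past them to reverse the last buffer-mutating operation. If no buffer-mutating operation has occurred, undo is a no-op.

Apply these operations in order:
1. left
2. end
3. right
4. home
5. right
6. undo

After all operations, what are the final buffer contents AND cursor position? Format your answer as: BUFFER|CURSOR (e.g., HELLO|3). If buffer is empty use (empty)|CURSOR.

Answer: DBEGXSY|1

Derivation:
After op 1 (left): buf='DBEGXSY' cursor=0
After op 2 (end): buf='DBEGXSY' cursor=7
After op 3 (right): buf='DBEGXSY' cursor=7
After op 4 (home): buf='DBEGXSY' cursor=0
After op 5 (right): buf='DBEGXSY' cursor=1
After op 6 (undo): buf='DBEGXSY' cursor=1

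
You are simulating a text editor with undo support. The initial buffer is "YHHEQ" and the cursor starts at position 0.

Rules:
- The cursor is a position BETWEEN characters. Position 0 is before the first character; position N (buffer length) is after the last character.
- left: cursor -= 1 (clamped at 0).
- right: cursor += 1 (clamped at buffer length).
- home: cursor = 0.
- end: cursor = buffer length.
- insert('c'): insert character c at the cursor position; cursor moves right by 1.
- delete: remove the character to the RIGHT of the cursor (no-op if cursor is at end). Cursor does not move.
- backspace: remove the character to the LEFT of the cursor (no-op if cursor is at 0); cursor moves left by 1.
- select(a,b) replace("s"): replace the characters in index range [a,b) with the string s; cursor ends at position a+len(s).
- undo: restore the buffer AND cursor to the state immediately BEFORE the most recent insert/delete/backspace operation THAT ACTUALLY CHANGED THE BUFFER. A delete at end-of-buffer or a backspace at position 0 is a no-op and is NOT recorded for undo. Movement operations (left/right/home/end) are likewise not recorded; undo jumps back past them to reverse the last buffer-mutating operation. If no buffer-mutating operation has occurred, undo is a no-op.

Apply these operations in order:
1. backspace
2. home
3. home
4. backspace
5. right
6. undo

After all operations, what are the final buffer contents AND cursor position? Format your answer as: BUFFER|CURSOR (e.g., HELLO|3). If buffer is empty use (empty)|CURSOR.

After op 1 (backspace): buf='YHHEQ' cursor=0
After op 2 (home): buf='YHHEQ' cursor=0
After op 3 (home): buf='YHHEQ' cursor=0
After op 4 (backspace): buf='YHHEQ' cursor=0
After op 5 (right): buf='YHHEQ' cursor=1
After op 6 (undo): buf='YHHEQ' cursor=1

Answer: YHHEQ|1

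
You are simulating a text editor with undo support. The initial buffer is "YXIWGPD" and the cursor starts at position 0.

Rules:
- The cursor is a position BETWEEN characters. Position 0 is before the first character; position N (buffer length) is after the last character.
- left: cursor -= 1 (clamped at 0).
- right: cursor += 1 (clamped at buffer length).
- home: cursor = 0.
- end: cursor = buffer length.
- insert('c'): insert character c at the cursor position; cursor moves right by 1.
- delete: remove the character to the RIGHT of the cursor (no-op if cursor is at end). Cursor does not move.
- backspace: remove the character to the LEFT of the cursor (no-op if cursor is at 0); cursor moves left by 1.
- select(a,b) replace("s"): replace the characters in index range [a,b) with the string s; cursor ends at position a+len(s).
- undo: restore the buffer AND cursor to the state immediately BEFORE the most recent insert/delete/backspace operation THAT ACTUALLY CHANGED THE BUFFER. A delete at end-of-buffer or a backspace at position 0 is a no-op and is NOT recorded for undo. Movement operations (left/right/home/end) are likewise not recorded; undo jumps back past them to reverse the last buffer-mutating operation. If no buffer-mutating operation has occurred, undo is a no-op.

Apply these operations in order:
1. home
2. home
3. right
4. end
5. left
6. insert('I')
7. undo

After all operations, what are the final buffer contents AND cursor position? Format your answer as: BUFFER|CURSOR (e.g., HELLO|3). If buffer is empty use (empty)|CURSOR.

After op 1 (home): buf='YXIWGPD' cursor=0
After op 2 (home): buf='YXIWGPD' cursor=0
After op 3 (right): buf='YXIWGPD' cursor=1
After op 4 (end): buf='YXIWGPD' cursor=7
After op 5 (left): buf='YXIWGPD' cursor=6
After op 6 (insert('I')): buf='YXIWGPID' cursor=7
After op 7 (undo): buf='YXIWGPD' cursor=6

Answer: YXIWGPD|6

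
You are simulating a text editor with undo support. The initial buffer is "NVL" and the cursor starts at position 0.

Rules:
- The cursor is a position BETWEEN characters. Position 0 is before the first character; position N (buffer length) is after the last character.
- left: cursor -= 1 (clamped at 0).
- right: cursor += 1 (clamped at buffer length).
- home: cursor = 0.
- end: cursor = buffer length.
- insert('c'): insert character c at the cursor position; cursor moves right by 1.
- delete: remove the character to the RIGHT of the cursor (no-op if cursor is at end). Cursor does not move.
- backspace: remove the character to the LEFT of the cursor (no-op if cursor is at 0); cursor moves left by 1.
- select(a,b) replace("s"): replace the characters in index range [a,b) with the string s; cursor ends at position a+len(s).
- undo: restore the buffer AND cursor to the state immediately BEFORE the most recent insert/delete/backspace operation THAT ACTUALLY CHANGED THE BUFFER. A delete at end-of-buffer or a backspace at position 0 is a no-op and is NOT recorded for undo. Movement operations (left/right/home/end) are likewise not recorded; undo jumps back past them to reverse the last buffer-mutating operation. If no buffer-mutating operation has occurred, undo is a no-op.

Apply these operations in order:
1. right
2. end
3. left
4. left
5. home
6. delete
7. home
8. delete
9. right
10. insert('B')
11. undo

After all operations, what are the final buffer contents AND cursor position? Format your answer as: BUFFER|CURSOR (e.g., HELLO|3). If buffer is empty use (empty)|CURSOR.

Answer: L|1

Derivation:
After op 1 (right): buf='NVL' cursor=1
After op 2 (end): buf='NVL' cursor=3
After op 3 (left): buf='NVL' cursor=2
After op 4 (left): buf='NVL' cursor=1
After op 5 (home): buf='NVL' cursor=0
After op 6 (delete): buf='VL' cursor=0
After op 7 (home): buf='VL' cursor=0
After op 8 (delete): buf='L' cursor=0
After op 9 (right): buf='L' cursor=1
After op 10 (insert('B')): buf='LB' cursor=2
After op 11 (undo): buf='L' cursor=1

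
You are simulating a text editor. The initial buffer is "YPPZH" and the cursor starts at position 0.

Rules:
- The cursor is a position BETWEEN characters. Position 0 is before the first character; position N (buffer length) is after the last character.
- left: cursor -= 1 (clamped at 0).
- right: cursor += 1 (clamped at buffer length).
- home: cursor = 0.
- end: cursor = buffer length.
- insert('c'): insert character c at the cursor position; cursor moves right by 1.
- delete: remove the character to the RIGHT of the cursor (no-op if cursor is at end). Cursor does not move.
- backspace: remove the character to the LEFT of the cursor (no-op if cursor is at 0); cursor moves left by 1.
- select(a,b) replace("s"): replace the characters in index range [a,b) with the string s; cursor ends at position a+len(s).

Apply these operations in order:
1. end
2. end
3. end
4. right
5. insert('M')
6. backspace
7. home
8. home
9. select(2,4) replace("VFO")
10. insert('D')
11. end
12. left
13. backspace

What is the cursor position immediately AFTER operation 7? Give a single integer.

Answer: 0

Derivation:
After op 1 (end): buf='YPPZH' cursor=5
After op 2 (end): buf='YPPZH' cursor=5
After op 3 (end): buf='YPPZH' cursor=5
After op 4 (right): buf='YPPZH' cursor=5
After op 5 (insert('M')): buf='YPPZHM' cursor=6
After op 6 (backspace): buf='YPPZH' cursor=5
After op 7 (home): buf='YPPZH' cursor=0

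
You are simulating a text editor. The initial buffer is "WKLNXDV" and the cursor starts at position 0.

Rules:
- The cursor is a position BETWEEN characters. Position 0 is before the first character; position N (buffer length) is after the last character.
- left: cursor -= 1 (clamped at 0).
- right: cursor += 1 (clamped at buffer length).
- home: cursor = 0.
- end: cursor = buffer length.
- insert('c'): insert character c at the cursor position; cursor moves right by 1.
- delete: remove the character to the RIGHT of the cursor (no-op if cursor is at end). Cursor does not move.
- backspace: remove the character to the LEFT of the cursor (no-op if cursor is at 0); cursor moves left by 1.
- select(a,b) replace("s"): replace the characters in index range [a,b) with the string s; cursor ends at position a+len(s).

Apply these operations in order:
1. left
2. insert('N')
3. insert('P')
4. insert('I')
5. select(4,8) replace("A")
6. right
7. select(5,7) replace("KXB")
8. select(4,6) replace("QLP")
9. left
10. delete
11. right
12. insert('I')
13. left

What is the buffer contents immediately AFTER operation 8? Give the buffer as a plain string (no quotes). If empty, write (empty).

After op 1 (left): buf='WKLNXDV' cursor=0
After op 2 (insert('N')): buf='NWKLNXDV' cursor=1
After op 3 (insert('P')): buf='NPWKLNXDV' cursor=2
After op 4 (insert('I')): buf='NPIWKLNXDV' cursor=3
After op 5 (select(4,8) replace("A")): buf='NPIWADV' cursor=5
After op 6 (right): buf='NPIWADV' cursor=6
After op 7 (select(5,7) replace("KXB")): buf='NPIWAKXB' cursor=8
After op 8 (select(4,6) replace("QLP")): buf='NPIWQLPXB' cursor=7

Answer: NPIWQLPXB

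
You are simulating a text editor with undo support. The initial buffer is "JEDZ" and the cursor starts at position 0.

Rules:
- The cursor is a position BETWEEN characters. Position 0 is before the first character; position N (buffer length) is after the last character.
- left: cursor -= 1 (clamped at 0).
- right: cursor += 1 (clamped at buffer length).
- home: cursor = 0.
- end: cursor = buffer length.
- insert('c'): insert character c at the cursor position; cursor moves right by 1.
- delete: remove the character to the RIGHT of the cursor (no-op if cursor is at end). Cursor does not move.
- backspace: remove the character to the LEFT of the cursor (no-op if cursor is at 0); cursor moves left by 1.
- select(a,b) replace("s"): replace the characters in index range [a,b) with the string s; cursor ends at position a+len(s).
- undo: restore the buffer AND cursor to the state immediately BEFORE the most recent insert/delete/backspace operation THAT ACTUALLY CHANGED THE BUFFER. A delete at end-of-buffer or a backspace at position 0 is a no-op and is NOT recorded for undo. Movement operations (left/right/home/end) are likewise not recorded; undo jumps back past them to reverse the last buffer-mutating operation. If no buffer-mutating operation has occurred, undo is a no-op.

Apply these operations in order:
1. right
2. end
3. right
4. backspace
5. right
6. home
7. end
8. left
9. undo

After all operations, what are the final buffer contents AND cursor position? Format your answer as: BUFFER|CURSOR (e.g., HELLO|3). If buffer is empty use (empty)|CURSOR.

After op 1 (right): buf='JEDZ' cursor=1
After op 2 (end): buf='JEDZ' cursor=4
After op 3 (right): buf='JEDZ' cursor=4
After op 4 (backspace): buf='JED' cursor=3
After op 5 (right): buf='JED' cursor=3
After op 6 (home): buf='JED' cursor=0
After op 7 (end): buf='JED' cursor=3
After op 8 (left): buf='JED' cursor=2
After op 9 (undo): buf='JEDZ' cursor=4

Answer: JEDZ|4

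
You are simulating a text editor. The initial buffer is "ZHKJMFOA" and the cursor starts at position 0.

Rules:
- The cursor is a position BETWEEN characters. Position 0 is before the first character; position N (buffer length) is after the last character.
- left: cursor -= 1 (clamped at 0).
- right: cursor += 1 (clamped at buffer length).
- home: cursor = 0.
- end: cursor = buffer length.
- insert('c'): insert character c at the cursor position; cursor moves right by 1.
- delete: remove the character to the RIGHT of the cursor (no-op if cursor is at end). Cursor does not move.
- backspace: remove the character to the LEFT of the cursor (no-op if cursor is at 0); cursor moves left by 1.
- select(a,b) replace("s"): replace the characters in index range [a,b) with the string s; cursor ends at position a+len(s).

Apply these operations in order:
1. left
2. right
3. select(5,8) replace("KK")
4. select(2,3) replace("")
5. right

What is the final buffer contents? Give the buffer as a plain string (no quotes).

Answer: ZHJMKK

Derivation:
After op 1 (left): buf='ZHKJMFOA' cursor=0
After op 2 (right): buf='ZHKJMFOA' cursor=1
After op 3 (select(5,8) replace("KK")): buf='ZHKJMKK' cursor=7
After op 4 (select(2,3) replace("")): buf='ZHJMKK' cursor=2
After op 5 (right): buf='ZHJMKK' cursor=3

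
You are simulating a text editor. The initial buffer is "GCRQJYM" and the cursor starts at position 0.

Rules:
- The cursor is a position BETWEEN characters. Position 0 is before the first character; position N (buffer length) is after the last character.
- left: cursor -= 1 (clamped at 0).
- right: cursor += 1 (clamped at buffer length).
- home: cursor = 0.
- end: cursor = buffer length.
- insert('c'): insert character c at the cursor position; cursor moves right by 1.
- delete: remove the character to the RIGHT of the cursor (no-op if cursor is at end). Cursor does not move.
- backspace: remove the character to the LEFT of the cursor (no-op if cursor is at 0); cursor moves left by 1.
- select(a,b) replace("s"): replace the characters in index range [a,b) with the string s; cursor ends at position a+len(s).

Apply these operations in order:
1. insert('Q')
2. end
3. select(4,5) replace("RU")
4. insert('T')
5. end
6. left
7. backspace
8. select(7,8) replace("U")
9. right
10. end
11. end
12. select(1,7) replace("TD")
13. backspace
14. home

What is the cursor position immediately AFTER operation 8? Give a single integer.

Answer: 8

Derivation:
After op 1 (insert('Q')): buf='QGCRQJYM' cursor=1
After op 2 (end): buf='QGCRQJYM' cursor=8
After op 3 (select(4,5) replace("RU")): buf='QGCRRUJYM' cursor=6
After op 4 (insert('T')): buf='QGCRRUTJYM' cursor=7
After op 5 (end): buf='QGCRRUTJYM' cursor=10
After op 6 (left): buf='QGCRRUTJYM' cursor=9
After op 7 (backspace): buf='QGCRRUTJM' cursor=8
After op 8 (select(7,8) replace("U")): buf='QGCRRUTUM' cursor=8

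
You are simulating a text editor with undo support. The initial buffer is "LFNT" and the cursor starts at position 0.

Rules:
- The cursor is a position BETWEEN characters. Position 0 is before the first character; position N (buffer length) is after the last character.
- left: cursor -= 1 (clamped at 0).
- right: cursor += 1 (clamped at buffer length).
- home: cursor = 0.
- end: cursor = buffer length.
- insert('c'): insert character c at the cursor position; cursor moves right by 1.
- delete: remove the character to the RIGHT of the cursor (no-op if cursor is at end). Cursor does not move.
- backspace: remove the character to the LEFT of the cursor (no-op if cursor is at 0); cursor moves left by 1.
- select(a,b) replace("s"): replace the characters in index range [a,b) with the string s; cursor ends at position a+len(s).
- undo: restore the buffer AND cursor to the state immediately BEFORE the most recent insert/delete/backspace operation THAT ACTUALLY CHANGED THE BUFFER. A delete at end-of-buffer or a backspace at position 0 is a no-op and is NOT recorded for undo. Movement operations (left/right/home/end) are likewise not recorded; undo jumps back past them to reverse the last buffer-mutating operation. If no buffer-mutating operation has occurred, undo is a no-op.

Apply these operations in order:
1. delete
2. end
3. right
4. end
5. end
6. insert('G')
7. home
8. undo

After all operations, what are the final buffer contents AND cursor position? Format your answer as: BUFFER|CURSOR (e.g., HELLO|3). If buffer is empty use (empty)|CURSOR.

Answer: FNT|3

Derivation:
After op 1 (delete): buf='FNT' cursor=0
After op 2 (end): buf='FNT' cursor=3
After op 3 (right): buf='FNT' cursor=3
After op 4 (end): buf='FNT' cursor=3
After op 5 (end): buf='FNT' cursor=3
After op 6 (insert('G')): buf='FNTG' cursor=4
After op 7 (home): buf='FNTG' cursor=0
After op 8 (undo): buf='FNT' cursor=3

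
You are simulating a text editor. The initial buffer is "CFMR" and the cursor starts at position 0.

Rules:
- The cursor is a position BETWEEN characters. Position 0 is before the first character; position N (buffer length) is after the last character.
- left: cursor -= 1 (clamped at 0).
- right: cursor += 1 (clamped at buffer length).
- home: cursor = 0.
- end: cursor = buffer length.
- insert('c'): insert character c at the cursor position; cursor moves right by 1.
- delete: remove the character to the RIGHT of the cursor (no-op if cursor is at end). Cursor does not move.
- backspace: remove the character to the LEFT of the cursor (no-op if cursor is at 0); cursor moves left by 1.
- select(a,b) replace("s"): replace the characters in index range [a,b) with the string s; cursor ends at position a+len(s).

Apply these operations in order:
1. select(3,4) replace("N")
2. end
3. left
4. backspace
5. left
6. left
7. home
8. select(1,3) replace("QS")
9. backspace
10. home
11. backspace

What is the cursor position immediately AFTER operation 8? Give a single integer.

Answer: 3

Derivation:
After op 1 (select(3,4) replace("N")): buf='CFMN' cursor=4
After op 2 (end): buf='CFMN' cursor=4
After op 3 (left): buf='CFMN' cursor=3
After op 4 (backspace): buf='CFN' cursor=2
After op 5 (left): buf='CFN' cursor=1
After op 6 (left): buf='CFN' cursor=0
After op 7 (home): buf='CFN' cursor=0
After op 8 (select(1,3) replace("QS")): buf='CQS' cursor=3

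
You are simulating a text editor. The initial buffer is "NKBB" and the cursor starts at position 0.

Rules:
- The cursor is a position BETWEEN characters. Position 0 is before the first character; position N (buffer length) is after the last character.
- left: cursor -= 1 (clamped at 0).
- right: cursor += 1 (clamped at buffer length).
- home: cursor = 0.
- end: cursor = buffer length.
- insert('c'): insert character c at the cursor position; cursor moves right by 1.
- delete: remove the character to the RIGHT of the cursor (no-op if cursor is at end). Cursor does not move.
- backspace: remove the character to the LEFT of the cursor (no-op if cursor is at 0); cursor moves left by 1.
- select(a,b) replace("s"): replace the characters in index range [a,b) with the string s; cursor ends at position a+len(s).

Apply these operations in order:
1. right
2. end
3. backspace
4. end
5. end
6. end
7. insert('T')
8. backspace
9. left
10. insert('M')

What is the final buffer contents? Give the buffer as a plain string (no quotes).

Answer: NKMB

Derivation:
After op 1 (right): buf='NKBB' cursor=1
After op 2 (end): buf='NKBB' cursor=4
After op 3 (backspace): buf='NKB' cursor=3
After op 4 (end): buf='NKB' cursor=3
After op 5 (end): buf='NKB' cursor=3
After op 6 (end): buf='NKB' cursor=3
After op 7 (insert('T')): buf='NKBT' cursor=4
After op 8 (backspace): buf='NKB' cursor=3
After op 9 (left): buf='NKB' cursor=2
After op 10 (insert('M')): buf='NKMB' cursor=3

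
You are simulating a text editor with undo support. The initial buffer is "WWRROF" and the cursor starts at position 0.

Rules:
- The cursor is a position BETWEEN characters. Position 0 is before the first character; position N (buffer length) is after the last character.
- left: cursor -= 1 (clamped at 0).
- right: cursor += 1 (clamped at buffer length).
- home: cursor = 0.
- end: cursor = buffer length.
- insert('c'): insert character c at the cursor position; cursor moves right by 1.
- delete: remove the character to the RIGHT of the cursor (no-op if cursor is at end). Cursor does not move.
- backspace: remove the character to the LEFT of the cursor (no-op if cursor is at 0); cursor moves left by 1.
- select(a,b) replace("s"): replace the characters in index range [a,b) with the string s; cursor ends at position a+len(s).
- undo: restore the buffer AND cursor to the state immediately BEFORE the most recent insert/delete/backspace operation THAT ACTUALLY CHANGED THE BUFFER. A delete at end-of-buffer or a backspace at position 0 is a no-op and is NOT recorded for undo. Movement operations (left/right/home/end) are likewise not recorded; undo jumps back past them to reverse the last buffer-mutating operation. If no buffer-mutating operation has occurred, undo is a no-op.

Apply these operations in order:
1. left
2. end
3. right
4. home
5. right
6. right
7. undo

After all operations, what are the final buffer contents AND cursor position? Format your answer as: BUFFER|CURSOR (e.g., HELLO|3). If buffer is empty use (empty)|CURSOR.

Answer: WWRROF|2

Derivation:
After op 1 (left): buf='WWRROF' cursor=0
After op 2 (end): buf='WWRROF' cursor=6
After op 3 (right): buf='WWRROF' cursor=6
After op 4 (home): buf='WWRROF' cursor=0
After op 5 (right): buf='WWRROF' cursor=1
After op 6 (right): buf='WWRROF' cursor=2
After op 7 (undo): buf='WWRROF' cursor=2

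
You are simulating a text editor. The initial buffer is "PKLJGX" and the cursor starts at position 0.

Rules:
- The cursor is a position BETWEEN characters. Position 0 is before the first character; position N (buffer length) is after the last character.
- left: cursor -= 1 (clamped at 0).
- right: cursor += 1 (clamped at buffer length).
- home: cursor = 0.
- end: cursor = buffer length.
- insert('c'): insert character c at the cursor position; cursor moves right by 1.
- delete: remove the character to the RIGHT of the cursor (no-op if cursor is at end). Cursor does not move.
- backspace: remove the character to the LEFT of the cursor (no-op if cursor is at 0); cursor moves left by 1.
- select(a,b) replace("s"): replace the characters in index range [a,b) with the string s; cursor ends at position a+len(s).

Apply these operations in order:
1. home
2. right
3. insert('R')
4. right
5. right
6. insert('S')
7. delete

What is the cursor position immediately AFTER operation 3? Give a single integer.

After op 1 (home): buf='PKLJGX' cursor=0
After op 2 (right): buf='PKLJGX' cursor=1
After op 3 (insert('R')): buf='PRKLJGX' cursor=2

Answer: 2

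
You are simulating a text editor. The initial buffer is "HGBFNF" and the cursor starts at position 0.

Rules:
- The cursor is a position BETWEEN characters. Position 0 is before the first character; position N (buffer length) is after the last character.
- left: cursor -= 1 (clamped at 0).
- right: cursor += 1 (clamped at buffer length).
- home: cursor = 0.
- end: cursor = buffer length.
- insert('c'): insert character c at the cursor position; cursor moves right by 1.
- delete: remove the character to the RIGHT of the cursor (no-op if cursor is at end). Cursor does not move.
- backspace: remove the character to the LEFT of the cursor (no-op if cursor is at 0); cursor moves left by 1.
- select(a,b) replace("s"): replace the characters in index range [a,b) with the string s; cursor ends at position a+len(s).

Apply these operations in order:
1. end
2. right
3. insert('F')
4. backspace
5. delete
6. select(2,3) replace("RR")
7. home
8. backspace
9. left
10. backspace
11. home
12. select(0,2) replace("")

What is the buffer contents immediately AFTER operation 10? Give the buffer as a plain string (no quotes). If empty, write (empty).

Answer: HGRRFNF

Derivation:
After op 1 (end): buf='HGBFNF' cursor=6
After op 2 (right): buf='HGBFNF' cursor=6
After op 3 (insert('F')): buf='HGBFNFF' cursor=7
After op 4 (backspace): buf='HGBFNF' cursor=6
After op 5 (delete): buf='HGBFNF' cursor=6
After op 6 (select(2,3) replace("RR")): buf='HGRRFNF' cursor=4
After op 7 (home): buf='HGRRFNF' cursor=0
After op 8 (backspace): buf='HGRRFNF' cursor=0
After op 9 (left): buf='HGRRFNF' cursor=0
After op 10 (backspace): buf='HGRRFNF' cursor=0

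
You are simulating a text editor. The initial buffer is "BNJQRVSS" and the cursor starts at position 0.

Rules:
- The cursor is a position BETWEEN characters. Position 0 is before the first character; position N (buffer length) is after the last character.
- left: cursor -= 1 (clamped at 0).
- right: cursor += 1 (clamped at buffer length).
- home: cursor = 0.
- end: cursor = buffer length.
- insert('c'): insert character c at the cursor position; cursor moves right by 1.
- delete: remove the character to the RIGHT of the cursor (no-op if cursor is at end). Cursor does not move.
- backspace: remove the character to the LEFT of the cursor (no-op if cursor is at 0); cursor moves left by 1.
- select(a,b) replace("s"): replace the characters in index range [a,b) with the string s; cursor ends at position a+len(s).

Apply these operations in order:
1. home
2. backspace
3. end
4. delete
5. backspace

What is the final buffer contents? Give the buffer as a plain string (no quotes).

Answer: BNJQRVS

Derivation:
After op 1 (home): buf='BNJQRVSS' cursor=0
After op 2 (backspace): buf='BNJQRVSS' cursor=0
After op 3 (end): buf='BNJQRVSS' cursor=8
After op 4 (delete): buf='BNJQRVSS' cursor=8
After op 5 (backspace): buf='BNJQRVS' cursor=7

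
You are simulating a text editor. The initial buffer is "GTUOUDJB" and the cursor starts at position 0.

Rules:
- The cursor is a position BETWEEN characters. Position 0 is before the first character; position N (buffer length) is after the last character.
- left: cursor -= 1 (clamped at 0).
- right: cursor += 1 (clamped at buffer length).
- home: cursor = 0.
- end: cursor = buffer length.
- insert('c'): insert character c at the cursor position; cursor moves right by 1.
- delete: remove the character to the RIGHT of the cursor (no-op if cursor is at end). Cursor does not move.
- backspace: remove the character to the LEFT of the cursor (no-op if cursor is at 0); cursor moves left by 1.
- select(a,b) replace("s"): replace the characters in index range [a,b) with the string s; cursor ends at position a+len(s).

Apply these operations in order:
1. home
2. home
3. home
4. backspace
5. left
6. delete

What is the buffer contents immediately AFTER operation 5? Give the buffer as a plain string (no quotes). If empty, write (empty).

After op 1 (home): buf='GTUOUDJB' cursor=0
After op 2 (home): buf='GTUOUDJB' cursor=0
After op 3 (home): buf='GTUOUDJB' cursor=0
After op 4 (backspace): buf='GTUOUDJB' cursor=0
After op 5 (left): buf='GTUOUDJB' cursor=0

Answer: GTUOUDJB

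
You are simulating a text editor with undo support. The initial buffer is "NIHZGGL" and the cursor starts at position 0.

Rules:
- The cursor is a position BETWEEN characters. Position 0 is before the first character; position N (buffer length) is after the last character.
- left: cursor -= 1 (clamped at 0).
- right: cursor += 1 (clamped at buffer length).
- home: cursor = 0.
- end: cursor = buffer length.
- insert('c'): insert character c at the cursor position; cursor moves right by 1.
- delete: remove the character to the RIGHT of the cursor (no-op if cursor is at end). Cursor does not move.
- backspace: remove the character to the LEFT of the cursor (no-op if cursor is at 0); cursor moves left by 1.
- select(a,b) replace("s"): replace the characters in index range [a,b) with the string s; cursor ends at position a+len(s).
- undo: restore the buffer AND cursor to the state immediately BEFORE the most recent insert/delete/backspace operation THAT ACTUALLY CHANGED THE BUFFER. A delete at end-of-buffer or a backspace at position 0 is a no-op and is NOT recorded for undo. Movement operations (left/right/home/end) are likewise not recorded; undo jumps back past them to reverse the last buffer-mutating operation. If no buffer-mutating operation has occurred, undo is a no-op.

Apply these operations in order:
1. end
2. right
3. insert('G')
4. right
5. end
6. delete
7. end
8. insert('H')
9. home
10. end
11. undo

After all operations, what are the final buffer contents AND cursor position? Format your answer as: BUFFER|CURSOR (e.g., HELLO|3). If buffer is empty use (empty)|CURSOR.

After op 1 (end): buf='NIHZGGL' cursor=7
After op 2 (right): buf='NIHZGGL' cursor=7
After op 3 (insert('G')): buf='NIHZGGLG' cursor=8
After op 4 (right): buf='NIHZGGLG' cursor=8
After op 5 (end): buf='NIHZGGLG' cursor=8
After op 6 (delete): buf='NIHZGGLG' cursor=8
After op 7 (end): buf='NIHZGGLG' cursor=8
After op 8 (insert('H')): buf='NIHZGGLGH' cursor=9
After op 9 (home): buf='NIHZGGLGH' cursor=0
After op 10 (end): buf='NIHZGGLGH' cursor=9
After op 11 (undo): buf='NIHZGGLG' cursor=8

Answer: NIHZGGLG|8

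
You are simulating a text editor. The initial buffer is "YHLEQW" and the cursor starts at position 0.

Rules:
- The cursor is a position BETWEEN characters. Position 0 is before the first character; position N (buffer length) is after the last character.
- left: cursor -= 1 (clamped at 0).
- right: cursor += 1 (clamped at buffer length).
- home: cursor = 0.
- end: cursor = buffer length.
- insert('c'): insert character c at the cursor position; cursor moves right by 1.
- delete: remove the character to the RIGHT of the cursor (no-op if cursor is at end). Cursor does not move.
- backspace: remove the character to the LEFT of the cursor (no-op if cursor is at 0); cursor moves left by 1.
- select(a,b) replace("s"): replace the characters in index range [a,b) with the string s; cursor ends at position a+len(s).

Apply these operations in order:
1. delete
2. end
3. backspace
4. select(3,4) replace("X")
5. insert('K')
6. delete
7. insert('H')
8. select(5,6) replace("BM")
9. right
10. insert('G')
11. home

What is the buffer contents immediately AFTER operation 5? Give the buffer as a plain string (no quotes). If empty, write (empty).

Answer: HLEXK

Derivation:
After op 1 (delete): buf='HLEQW' cursor=0
After op 2 (end): buf='HLEQW' cursor=5
After op 3 (backspace): buf='HLEQ' cursor=4
After op 4 (select(3,4) replace("X")): buf='HLEX' cursor=4
After op 5 (insert('K')): buf='HLEXK' cursor=5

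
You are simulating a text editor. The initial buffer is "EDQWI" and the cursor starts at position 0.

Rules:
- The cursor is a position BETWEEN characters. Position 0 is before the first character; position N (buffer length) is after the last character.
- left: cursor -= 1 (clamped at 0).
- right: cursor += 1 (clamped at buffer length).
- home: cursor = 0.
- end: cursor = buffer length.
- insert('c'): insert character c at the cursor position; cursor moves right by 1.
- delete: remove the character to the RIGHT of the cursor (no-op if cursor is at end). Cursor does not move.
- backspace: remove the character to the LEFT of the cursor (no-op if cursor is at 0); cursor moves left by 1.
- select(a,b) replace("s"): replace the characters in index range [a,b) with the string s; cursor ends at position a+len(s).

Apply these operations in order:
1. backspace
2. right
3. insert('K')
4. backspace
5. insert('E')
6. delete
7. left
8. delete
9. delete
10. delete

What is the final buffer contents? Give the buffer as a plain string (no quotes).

After op 1 (backspace): buf='EDQWI' cursor=0
After op 2 (right): buf='EDQWI' cursor=1
After op 3 (insert('K')): buf='EKDQWI' cursor=2
After op 4 (backspace): buf='EDQWI' cursor=1
After op 5 (insert('E')): buf='EEDQWI' cursor=2
After op 6 (delete): buf='EEQWI' cursor=2
After op 7 (left): buf='EEQWI' cursor=1
After op 8 (delete): buf='EQWI' cursor=1
After op 9 (delete): buf='EWI' cursor=1
After op 10 (delete): buf='EI' cursor=1

Answer: EI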